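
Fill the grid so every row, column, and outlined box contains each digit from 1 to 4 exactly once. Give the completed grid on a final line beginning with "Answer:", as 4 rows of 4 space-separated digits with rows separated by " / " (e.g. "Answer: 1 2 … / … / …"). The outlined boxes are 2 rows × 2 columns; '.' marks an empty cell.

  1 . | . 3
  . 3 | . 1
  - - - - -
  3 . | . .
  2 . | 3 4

Step 1. [r2c3∈{2,4}] r2c3 is the only open cell in row 2 admitting 2, so r2c3=2.
Step 2. [r3c2∈{1,4}] r3c2 is the only open cell in row 3 admitting 4 ⇒ r3c2=4.
Step 3. [r1c2∈{2}] r1c2 is down to just 2. So r1c2=2.
Step 4. [r1c3∈{4}] nothing but 4 survives at r1c3 ⇒ r1c3=4.
Step 5. [r3c3∈{1}] nothing but 1 survives at r3c3 ⇒ r3c3=1.
Step 6. [r4c2∈{1}] nothing but 1 survives at r4c2, so r4c2=1.
Step 7. [r2c1∈{4}] r2c1 has the single candidate 4 ⇒ r2c1=4.
Step 8. [r3c4∈{2}] nothing but 2 survives at r3c4. So r3c4=2.

Answer: 1 2 4 3 / 4 3 2 1 / 3 4 1 2 / 2 1 3 4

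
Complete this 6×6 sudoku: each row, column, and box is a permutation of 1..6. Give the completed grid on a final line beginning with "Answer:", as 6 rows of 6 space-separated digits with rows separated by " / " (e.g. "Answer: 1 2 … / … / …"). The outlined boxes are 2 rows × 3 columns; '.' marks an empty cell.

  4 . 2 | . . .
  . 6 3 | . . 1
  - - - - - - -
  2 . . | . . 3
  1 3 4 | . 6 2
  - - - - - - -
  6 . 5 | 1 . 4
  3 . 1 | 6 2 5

Step 1. [r4c4∈{5}] r4c4 has the single candidate 5 ⇒ r4c4=5.
Step 2. [r3c4∈{4}] r3c4 is down to just 4, so r3c4=4.
Step 3. [r2c1∈{5}] r2c1 is down to just 5 ⇒ r2c1=5.
Step 4. [r1c4∈{3}] nothing but 3 survives at r1c4 ⇒ r1c4=3.
Step 5. [r3c3∈{6}] r3c3 is down to just 6, so r3c3=6.
Step 6. [r5c2∈{2}] r5c2 is down to just 2, so r5c2=2.
Step 7. [r2c5∈{4}] r2c5 is down to just 4 ⇒ r2c5=4.
Step 8. [r6c2∈{4}] r6c2 has the single candidate 4. So r6c2=4.
Step 9. [r3c5∈{1}] r3c5's peers cover all but 1, so r3c5=1.
Step 10. [r2c4∈{2}] r2c4 has the single candidate 2. So r2c4=2.
Step 11. [r1c6∈{6}] only 6 remains possible at r1c6. So r1c6=6.
Step 12. [r5c5∈{3}] r5c5 is down to just 3. So r5c5=3.
Step 13. [r3c2∈{5}] nothing but 5 survives at r3c2. So r3c2=5.
Step 14. [r1c5∈{5}] r1c5's peers cover all but 5, so r1c5=5.
Step 15. [r1c2∈{1}] only 1 remains possible at r1c2. So r1c2=1.

Answer: 4 1 2 3 5 6 / 5 6 3 2 4 1 / 2 5 6 4 1 3 / 1 3 4 5 6 2 / 6 2 5 1 3 4 / 3 4 1 6 2 5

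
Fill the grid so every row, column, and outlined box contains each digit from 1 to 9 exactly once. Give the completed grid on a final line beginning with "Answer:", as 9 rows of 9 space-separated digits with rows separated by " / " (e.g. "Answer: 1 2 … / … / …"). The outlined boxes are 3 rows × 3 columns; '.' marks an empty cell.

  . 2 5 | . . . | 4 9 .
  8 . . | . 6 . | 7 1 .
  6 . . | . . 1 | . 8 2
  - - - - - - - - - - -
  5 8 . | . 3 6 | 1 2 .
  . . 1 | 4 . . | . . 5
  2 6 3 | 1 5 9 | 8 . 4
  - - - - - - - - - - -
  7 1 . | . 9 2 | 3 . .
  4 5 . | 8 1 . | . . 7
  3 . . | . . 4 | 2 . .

Step 1. [r8c8∈{6}] only 6 remains possible at r8c8. So r8c8=6.
Step 2. [r4c4∈{7}] r4c4 is down to just 7, so r4c4=7.
Step 3. [r9c2∈{9}] nothing but 9 survives at r9c2. So r9c2=9.
Step 4. [r1c4∈{3}] nothing but 3 survives at r1c4. So r1c4=3.
Step 5. [r3c3∈{4,7,9}] in col 3, 7 fits only at r3c3 ⇒ r3c3=7.
Step 6. [r2c3∈{4,9}] box 1 places 9 nowhere but r2c3, so r2c3=9.
Step 7. [r5c6∈{8}] r5c6 has the single candidate 8 ⇒ r5c6=8.
Step 8. [r3c2∈{3,4}] row 3 places 3 nowhere but r3c2. So r3c2=3.
Step 9. [r9c8∈{5}] r9c8's peers cover all but 5. So r9c8=5.
Step 10. [r7c4∈{5,6}] across row 7, 5 lands solely at r7c4, so r7c4=5.
Step 11. [r7c9∈{8}] r7c9's peers cover all but 8. So r7c9=8.
Step 12. [r9c4∈{6}] r9c4 has the single candidate 6. So r9c4=6.
Step 13. [r5c2∈{7}] r5c2 has the single candidate 7, so r5c2=7.
Step 14. [r1c6∈{7}] r1c6's peers cover all but 7 ⇒ r1c6=7.
Step 15. [r5c7∈{6,9}] in row 5, 6 fits only at r5c7. So r5c7=6.
Step 16. [r4c9∈{9}] r4c9's peers cover all but 9, so r4c9=9.
Step 17. [r2c2∈{4}] only 4 remains possible at r2c2. So r2c2=4.
Step 18. [r5c8∈{3}] r5c8 has the single candidate 3, so r5c8=3.
Step 19. [r8c6∈{3}] nothing but 3 survives at r8c6 ⇒ r8c6=3.
Step 20. [r3c4∈{9}] r3c4's peers cover all but 9, so r3c4=9.
Step 21. [r8c7∈{9}] r8c7's peers cover all but 9. So r8c7=9.
Step 22. [r1c5∈{8}] nothing but 8 survives at r1c5 ⇒ r1c5=8.
Step 23. [r7c3∈{6}] r7c3's peers cover all but 6, so r7c3=6.
Step 24. [r2c4∈{2}] nothing but 2 survives at r2c4, so r2c4=2.
Step 25. [r9c5∈{7}] r9c5 is down to just 7, so r9c5=7.
Step 26. [r2c9∈{3}] nothing but 3 survives at r2c9, so r2c9=3.
Step 27. [r6c8∈{7}] nothing but 7 survives at r6c8, so r6c8=7.
Step 28. [r7c8∈{4}] r7c8 is down to just 4, so r7c8=4.
Step 29. [r9c3∈{8}] r9c3's peers cover all but 8 ⇒ r9c3=8.
Step 30. [r2c6∈{5}] r2c6 has the single candidate 5, so r2c6=5.
Step 31. [r1c9∈{6}] r1c9 has the single candidate 6, so r1c9=6.
Step 32. [r5c1∈{9}] r5c1 is down to just 9, so r5c1=9.
Step 33. [r8c3∈{2}] only 2 remains possible at r8c3, so r8c3=2.
Step 34. [r9c9∈{1}] r9c9 is down to just 1, so r9c9=1.
Step 35. [r3c7∈{5}] r3c7's peers cover all but 5. So r3c7=5.
Step 36. [r1c1∈{1}] only 1 remains possible at r1c1, so r1c1=1.
Step 37. [r5c5∈{2}] r5c5 has the single candidate 2, so r5c5=2.
Step 38. [r3c5∈{4}] only 4 remains possible at r3c5 ⇒ r3c5=4.
Step 39. [r4c3∈{4}] r4c3 is down to just 4. So r4c3=4.

Answer: 1 2 5 3 8 7 4 9 6 / 8 4 9 2 6 5 7 1 3 / 6 3 7 9 4 1 5 8 2 / 5 8 4 7 3 6 1 2 9 / 9 7 1 4 2 8 6 3 5 / 2 6 3 1 5 9 8 7 4 / 7 1 6 5 9 2 3 4 8 / 4 5 2 8 1 3 9 6 7 / 3 9 8 6 7 4 2 5 1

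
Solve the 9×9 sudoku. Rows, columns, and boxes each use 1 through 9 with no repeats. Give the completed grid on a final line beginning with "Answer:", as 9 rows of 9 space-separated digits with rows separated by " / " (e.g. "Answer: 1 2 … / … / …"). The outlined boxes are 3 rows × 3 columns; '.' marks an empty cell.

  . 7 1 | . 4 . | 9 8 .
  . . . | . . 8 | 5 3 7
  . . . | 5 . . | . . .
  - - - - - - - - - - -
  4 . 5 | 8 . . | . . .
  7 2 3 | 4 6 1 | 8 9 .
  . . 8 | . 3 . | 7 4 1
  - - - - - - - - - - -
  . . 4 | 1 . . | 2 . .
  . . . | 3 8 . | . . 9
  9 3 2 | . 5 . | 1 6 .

Step 1. [r6c1∈{6}] r6c1 has the single candidate 6 ⇒ r6c1=6.
Step 2. [r8c6∈{2,4,6,7}] across row 8, 2 lands solely at r8c6, so r8c6=2.
Step 3. [r7c6∈{6,7,9}] box 8 places 6 nowhere but r7c6 ⇒ r7c6=6.
Step 4. [r6c2∈{9}] nothing but 9 survives at r6c2, so r6c2=9.
Step 5. [r2c4∈{2,6,9}] across col 4, 9 lands solely at r2c4 ⇒ r2c4=9.
Step 6. [r2c3∈{6}] nothing but 6 survives at r2c3, so r2c3=6.
Step 7. [r1c1∈{2,3,5}] in row 1, 5 fits only at r1c1. So r1c1=5.
Step 8. [r4c8∈{2}] only 2 remains possible at r4c8 ⇒ r4c8=2.
Step 9. [r7c1∈{8}] r7c1 is down to just 8, so r7c1=8.
Step 10. [r7c2∈{5}] r7c2 has the single candidate 5, so r7c2=5.
Step 11. [r4c6∈{7,9}] in col 6, 9 fits only at r4c6 ⇒ r4c6=9.
Step 12. [r1c4∈{2,6}] 6 has one home in col 4: r1c4 ⇒ r1c4=6.
Step 13. [r9c6∈{4,7}] in col 6, 4 fits only at r9c6 ⇒ r9c6=4.
Step 14. [r3c9∈{2,4,6}] 4 has one home in col 9: r3c9. So r3c9=4.
Step 15. [r2c1∈{2}] only 2 remains possible at r2c1 ⇒ r2c1=2.
Step 16. [r3c5∈{1,2,7}] row 3 places 2 nowhere but r3c5. So r3c5=2.
Step 17. [r7c8∈{7}] r7c8 has the single candidate 7, so r7c8=7.
Step 18. [r4c9∈{3,6}] r4c9 is the only open cell in col 9 admitting 6, so r4c9=6.
Step 19. [r3c6∈{3,7}] r3c6 is the only open cell in row 3 admitting 7 ⇒ r3c6=7.
Step 20. [r4c2∈{1}] only 1 remains possible at r4c2 ⇒ r4c2=1.
Step 21. [r4c5∈{7}] r4c5 is down to just 7, so r4c5=7.
Step 22. [r1c9∈{2}] r1c9's peers cover all but 2 ⇒ r1c9=2.
Step 23. [r2c2∈{4}] only 4 remains possible at r2c2 ⇒ r2c2=4.
Step 24. [r3c7∈{6}] nothing but 6 survives at r3c7, so r3c7=6.
Step 25. [r5c9∈{5}] r5c9 has the single candidate 5, so r5c9=5.
Step 26. [r8c1∈{1}] r8c1 is down to just 1. So r8c1=1.
Step 27. [r8c3∈{7}] r8c3 has the single candidate 7, so r8c3=7.
Step 28. [r4c7∈{3}] nothing but 3 survives at r4c7 ⇒ r4c7=3.
Step 29. [r8c8∈{5}] only 5 remains possible at r8c8 ⇒ r8c8=5.
Step 30. [r9c4∈{7}] r9c4 has the single candidate 7, so r9c4=7.
Step 31. [r7c9∈{3}] only 3 remains possible at r7c9. So r7c9=3.
Step 32. [r8c2∈{6}] r8c2 has the single candidate 6, so r8c2=6.
Step 33. [r1c6∈{3}] r1c6 is down to just 3, so r1c6=3.
Step 34. [r3c8∈{1}] r3c8 is down to just 1. So r3c8=1.
Step 35. [r6c4∈{2}] r6c4's peers cover all but 2, so r6c4=2.
Step 36. [r6c6∈{5}] nothing but 5 survives at r6c6. So r6c6=5.
Step 37. [r9c9∈{8}] r9c9 has the single candidate 8, so r9c9=8.
Step 38. [r7c5∈{9}] r7c5's peers cover all but 9, so r7c5=9.
Step 39. [r3c1∈{3}] r3c1's peers cover all but 3. So r3c1=3.
Step 40. [r2c5∈{1}] only 1 remains possible at r2c5, so r2c5=1.
Step 41. [r3c2∈{8}] nothing but 8 survives at r3c2. So r3c2=8.
Step 42. [r3c3∈{9}] r3c3 has the single candidate 9 ⇒ r3c3=9.
Step 43. [r8c7∈{4}] r8c7 has the single candidate 4. So r8c7=4.

Answer: 5 7 1 6 4 3 9 8 2 / 2 4 6 9 1 8 5 3 7 / 3 8 9 5 2 7 6 1 4 / 4 1 5 8 7 9 3 2 6 / 7 2 3 4 6 1 8 9 5 / 6 9 8 2 3 5 7 4 1 / 8 5 4 1 9 6 2 7 3 / 1 6 7 3 8 2 4 5 9 / 9 3 2 7 5 4 1 6 8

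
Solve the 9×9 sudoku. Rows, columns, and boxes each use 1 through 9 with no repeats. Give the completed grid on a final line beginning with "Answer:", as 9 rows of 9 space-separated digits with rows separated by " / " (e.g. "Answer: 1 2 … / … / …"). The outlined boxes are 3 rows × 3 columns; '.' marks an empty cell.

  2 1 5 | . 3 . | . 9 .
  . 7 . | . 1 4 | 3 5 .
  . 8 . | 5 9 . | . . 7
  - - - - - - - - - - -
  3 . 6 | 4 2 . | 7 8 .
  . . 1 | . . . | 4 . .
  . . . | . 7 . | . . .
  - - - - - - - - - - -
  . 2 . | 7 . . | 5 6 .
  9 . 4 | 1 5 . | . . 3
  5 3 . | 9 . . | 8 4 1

Step 1. [r6c7∈{1,2,6,9}] col 7 places 9 nowhere but r6c7 ⇒ r6c7=9.
Step 2. [r8c6∈{2,6,8}] across row 8, 8 lands solely at r8c6. So r8c6=8.
Step 3. [r1c7∈{6}] r1c7's peers cover all but 6 ⇒ r1c7=6.
Step 4. [r6c8∈{1,2,3}] 1 has one home in box 6: r6c8 ⇒ r6c8=1.
Step 5. [r3c8∈{2}] only 2 remains possible at r3c8 ⇒ r3c8=2.
Step 6. [r3c6∈{6}] r3c6 is down to just 6. So r3c6=6.
Step 7. [r4c9∈{5}] only 5 remains possible at r4c9 ⇒ r4c9=5.
Step 8. [r1c4∈{8}] r1c4 has the single candidate 8, so r1c4=8.
Step 9. [r7c6∈{3}] r7c6 is down to just 3. So r7c6=3.
Step 10. [r7c3∈{8}] only 8 remains possible at r7c3, so r7c3=8.
Step 11. [r6c6∈{5}] r6c6 has the single candidate 5 ⇒ r6c6=5.
Step 12. [r6c1∈{4,8}] 8 has one home in row 6: r6c1 ⇒ r6c1=8.
Step 13. [r5c6∈{9}] r5c6's peers cover all but 9. So r5c6=9.
Step 14. [r6c4∈{3,6}] 3 has one home in row 6: r6c4 ⇒ r6c4=3.
Step 15. [r5c9∈{2,6}] across row 5, 2 lands solely at r5c9 ⇒ r5c9=2.
Step 16. [r5c5∈{6,8}] across row 5, 8 lands solely at r5c5. So r5c5=8.
Step 17. [r1c9∈{4}] r1c9 has the single candidate 4. So r1c9=4.
Step 18. [r2c4∈{2}] only 2 remains possible at r2c4. So r2c4=2.
Step 19. [r3c7∈{1}] nothing but 1 survives at r3c7, so r3c7=1.
Step 20. [r1c6∈{7}] r1c6 has the single candidate 7 ⇒ r1c6=7.
Step 21. [r2c1∈{6}] r2c1's peers cover all but 6, so r2c1=6.
Step 22. [r5c8∈{3}] r5c8's peers cover all but 3 ⇒ r5c8=3.
Step 23. [r9c3∈{7}] r9c3 has the single candidate 7. So r9c3=7.
Step 24. [r2c3∈{9}] r2c3's peers cover all but 9 ⇒ r2c3=9.
Step 25. [r6c2∈{4}] only 4 remains possible at r6c2 ⇒ r6c2=4.
Step 26. [r6c9∈{6}] nothing but 6 survives at r6c9. So r6c9=6.
Step 27. [r7c9∈{9}] nothing but 9 survives at r7c9. So r7c9=9.
Step 28. [r5c1∈{7}] nothing but 7 survives at r5c1. So r5c1=7.
Step 29. [r2c9∈{8}] nothing but 8 survives at r2c9, so r2c9=8.
Step 30. [r5c4∈{6}] r5c4's peers cover all but 6, so r5c4=6.
Step 31. [r3c1∈{4}] r3c1 is down to just 4, so r3c1=4.
Step 32. [r8c8∈{7}] r8c8 is down to just 7, so r8c8=7.
Step 33. [r9c5∈{6}] only 6 remains possible at r9c5, so r9c5=6.
Step 34. [r4c6∈{1}] r4c6 is down to just 1. So r4c6=1.
Step 35. [r5c2∈{5}] nothing but 5 survives at r5c2 ⇒ r5c2=5.
Step 36. [r7c5∈{4}] nothing but 4 survives at r7c5 ⇒ r7c5=4.
Step 37. [r3c3∈{3}] only 3 remains possible at r3c3, so r3c3=3.
Step 38. [r8c2∈{6}] nothing but 6 survives at r8c2. So r8c2=6.
Step 39. [r6c3∈{2}] r6c3 has the single candidate 2. So r6c3=2.
Step 40. [r7c1∈{1}] nothing but 1 survives at r7c1, so r7c1=1.
Step 41. [r4c2∈{9}] r4c2 has the single candidate 9. So r4c2=9.
Step 42. [r8c7∈{2}] r8c7 has the single candidate 2. So r8c7=2.
Step 43. [r9c6∈{2}] r9c6 is down to just 2 ⇒ r9c6=2.

Answer: 2 1 5 8 3 7 6 9 4 / 6 7 9 2 1 4 3 5 8 / 4 8 3 5 9 6 1 2 7 / 3 9 6 4 2 1 7 8 5 / 7 5 1 6 8 9 4 3 2 / 8 4 2 3 7 5 9 1 6 / 1 2 8 7 4 3 5 6 9 / 9 6 4 1 5 8 2 7 3 / 5 3 7 9 6 2 8 4 1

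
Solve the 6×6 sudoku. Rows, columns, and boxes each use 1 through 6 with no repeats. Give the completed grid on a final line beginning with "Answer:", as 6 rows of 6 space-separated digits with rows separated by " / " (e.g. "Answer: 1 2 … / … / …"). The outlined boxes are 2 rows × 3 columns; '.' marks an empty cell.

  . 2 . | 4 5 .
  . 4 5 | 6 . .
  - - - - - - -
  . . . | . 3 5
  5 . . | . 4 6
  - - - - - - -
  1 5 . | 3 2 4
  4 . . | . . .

Step 1. [r1c3∈{1,3,6}] across box 1, 1 lands solely at r1c3. So r1c3=1.
Step 2. [r6c3∈{2,3,6}] in row 6, 2 fits only at r6c3. So r6c3=2.
Step 3. [r6c6∈{1}] r6c6 has the single candidate 1 ⇒ r6c6=1.
Step 4. [r6c2∈{3,6}] in row 6, 3 fits only at r6c2. So r6c2=3.
Step 5. [r3c2∈{1,6}] r3c2 is the only open cell in col 2 admitting 6 ⇒ r3c2=6.
Step 6. [r2c1∈{3}] r2c1's peers cover all but 3 ⇒ r2c1=3.
Step 7. [r4c4∈{1,2}] r4c4 is the only open cell in row 4 admitting 2. So r4c4=2.
Step 8. [r5c3∈{6}] r5c3 is down to just 6, so r5c3=6.
Step 9. [r3c3∈{4}] r3c3's peers cover all but 4 ⇒ r3c3=4.
Step 10. [r6c4∈{5}] only 5 remains possible at r6c4, so r6c4=5.
Step 11. [r1c6∈{3}] nothing but 3 survives at r1c6 ⇒ r1c6=3.
Step 12. [r3c1∈{2}] r3c1 has the single candidate 2 ⇒ r3c1=2.
Step 13. [r1c1∈{6}] only 6 remains possible at r1c1. So r1c1=6.
Step 14. [r4c3∈{3}] r4c3 is down to just 3. So r4c3=3.
Step 15. [r4c2∈{1}] r4c2's peers cover all but 1, so r4c2=1.
Step 16. [r2c5∈{1}] r2c5 is down to just 1. So r2c5=1.
Step 17. [r3c4∈{1}] r3c4 is down to just 1, so r3c4=1.
Step 18. [r2c6∈{2}] only 2 remains possible at r2c6. So r2c6=2.
Step 19. [r6c5∈{6}] r6c5 has the single candidate 6 ⇒ r6c5=6.

Answer: 6 2 1 4 5 3 / 3 4 5 6 1 2 / 2 6 4 1 3 5 / 5 1 3 2 4 6 / 1 5 6 3 2 4 / 4 3 2 5 6 1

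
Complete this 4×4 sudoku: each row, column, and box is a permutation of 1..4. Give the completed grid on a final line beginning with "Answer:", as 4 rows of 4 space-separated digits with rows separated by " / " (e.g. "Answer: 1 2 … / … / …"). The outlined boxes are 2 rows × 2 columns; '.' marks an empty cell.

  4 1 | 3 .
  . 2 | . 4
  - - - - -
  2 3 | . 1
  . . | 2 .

Step 1. [r1c4∈{2}] nothing but 2 survives at r1c4, so r1c4=2.
Step 2. [r3c3∈{4}] r3c3 has the single candidate 4. So r3c3=4.
Step 3. [r4c2∈{4}] r4c2 is down to just 4. So r4c2=4.
Step 4. [r4c1∈{1}] r4c1 is down to just 1. So r4c1=1.
Step 5. [r4c4∈{3}] r4c4 is down to just 3, so r4c4=3.
Step 6. [r2c3∈{1}] nothing but 1 survives at r2c3. So r2c3=1.
Step 7. [r2c1∈{3}] only 3 remains possible at r2c1. So r2c1=3.

Answer: 4 1 3 2 / 3 2 1 4 / 2 3 4 1 / 1 4 2 3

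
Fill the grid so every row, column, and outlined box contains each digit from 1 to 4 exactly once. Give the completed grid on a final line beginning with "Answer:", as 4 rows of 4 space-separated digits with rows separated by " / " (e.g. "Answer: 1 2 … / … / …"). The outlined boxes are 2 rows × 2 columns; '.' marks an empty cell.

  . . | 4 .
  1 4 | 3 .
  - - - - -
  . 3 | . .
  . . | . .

Step 1. [r2c4∈{2}] r2c4 has the single candidate 2. So r2c4=2.
Step 2. [r4c2∈{1,2}] across col 2, 1 lands solely at r4c2. So r4c2=1.
Step 3. [r4c3∈{2}] r4c3 is down to just 2, so r4c3=2.
Step 4. [r3c1∈{2,4}] across row 3, 2 lands solely at r3c1. So r3c1=2.
Step 5. [r3c4∈{1,4}] row 3 places 4 nowhere but r3c4 ⇒ r3c4=4.
Step 6. [r3c3∈{1}] r3c3's peers cover all but 1. So r3c3=1.
Step 7. [r1c2∈{2}] nothing but 2 survives at r1c2. So r1c2=2.
Step 8. [r4c4∈{3}] r4c4 has the single candidate 3 ⇒ r4c4=3.
Step 9. [r4c1∈{4}] nothing but 4 survives at r4c1 ⇒ r4c1=4.
Step 10. [r1c4∈{1}] nothing but 1 survives at r1c4 ⇒ r1c4=1.
Step 11. [r1c1∈{3}] r1c1 has the single candidate 3, so r1c1=3.

Answer: 3 2 4 1 / 1 4 3 2 / 2 3 1 4 / 4 1 2 3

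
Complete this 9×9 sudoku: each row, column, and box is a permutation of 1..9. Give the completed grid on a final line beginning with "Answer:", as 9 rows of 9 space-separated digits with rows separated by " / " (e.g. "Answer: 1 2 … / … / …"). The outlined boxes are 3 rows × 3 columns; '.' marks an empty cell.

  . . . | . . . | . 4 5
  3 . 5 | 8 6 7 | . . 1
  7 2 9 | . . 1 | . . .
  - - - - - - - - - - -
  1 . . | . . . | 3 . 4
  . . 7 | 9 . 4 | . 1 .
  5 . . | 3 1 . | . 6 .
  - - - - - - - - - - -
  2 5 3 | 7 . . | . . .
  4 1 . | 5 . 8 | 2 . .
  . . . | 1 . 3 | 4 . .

Step 1. [r6c6∈{2}] r6c6 has the single candidate 2. So r6c6=2.
Step 2. [r9c1∈{6,8,9}] across col 1, 9 lands solely at r9c1 ⇒ r9c1=9.
Step 3. [r8c3∈{6}] r8c3 is down to just 6 ⇒ r8c3=6.
Step 4. [r9c3∈{8}] r9c3 is down to just 8 ⇒ r9c3=8.
Step 5. [r8c5∈{9}] only 9 remains possible at r8c5 ⇒ r8c5=9.
Step 6. [r2c7∈{9}] r2c7 has the single candidate 9 ⇒ r2c7=9.
Step 7. [r3c5∈{3,4,5}] in row 3, 5 fits only at r3c5 ⇒ r3c5=5.
Step 8. [r5c5∈{8}] r5c5 is down to just 8, so r5c5=8.
Step 9. [r9c9∈{6,7}] across row 9, 6 lands solely at r9c9. So r9c9=6.
Step 10. [r1c1∈{6,8}] col 1 places 8 nowhere but r1c1, so r1c1=8.
Step 11. [r1c2∈{6}] r1c2's peers cover all but 6, so r1c2=6.
Step 12. [r4c6∈{5,6}] 5 has one home in col 6: r4c6. So r4c6=5.
Step 13. [r9c5∈{2}] nothing but 2 survives at r9c5. So r9c5=2.
Step 14. [r7c7∈{1,8}] in row 7, 1 fits only at r7c7 ⇒ r7c7=1.
Step 15. [r9c2∈{7}] r9c2 is down to just 7 ⇒ r9c2=7.
Step 16. [r5c9∈{2}] r5c9 is down to just 2 ⇒ r5c9=2.
Step 17. [r6c3∈{4}] nothing but 4 survives at r6c3. So r6c3=4.
Step 18. [r3c7∈{6,8}] 6 has one home in row 3: r3c7 ⇒ r3c7=6.
Step 19. [r6c7∈{7,8}] r6c7 is the only open cell in col 7 admitting 8. So r6c7=8.
Step 20. [r6c9∈{7,9}] in row 6, 7 fits only at r6c9, so r6c9=7.
Step 21. [r8c9∈{3}] nothing but 3 survives at r8c9 ⇒ r8c9=3.
Step 22. [r7c9∈{8,9}] r7c9 is the only open cell in col 9 admitting 9, so r7c9=9.
Step 23. [r3c9∈{8}] only 8 remains possible at r3c9, so r3c9=8.
Step 24. [r6c2∈{9}] r6c2 has the single candidate 9 ⇒ r6c2=9.
Step 25. [r1c3∈{1}] only 1 remains possible at r1c3 ⇒ r1c3=1.
Step 26. [r1c7∈{7}] r1c7's peers cover all but 7. So r1c7=7.
Step 27. [r4c4∈{6}] r4c4 has the single candidate 6 ⇒ r4c4=6.
Step 28. [r4c3∈{2}] r4c3's peers cover all but 2, so r4c3=2.
Step 29. [r3c4∈{4}] r3c4's peers cover all but 4, so r3c4=4.
Step 30. [r7c5∈{4}] nothing but 4 survives at r7c5. So r7c5=4.
Step 31. [r7c8∈{8}] r7c8 has the single candidate 8. So r7c8=8.
Step 32. [r4c5∈{7}] r4c5 has the single candidate 7 ⇒ r4c5=7.
Step 33. [r2c2∈{4}] r2c2 has the single candidate 4 ⇒ r2c2=4.
Step 34. [r2c8∈{2}] r2c8 has the single candidate 2. So r2c8=2.
Step 35. [r5c7∈{5}] only 5 remains possible at r5c7. So r5c7=5.
Step 36. [r1c4∈{2}] only 2 remains possible at r1c4, so r1c4=2.
Step 37. [r3c8∈{3}] only 3 remains possible at r3c8. So r3c8=3.
Step 38. [r5c2∈{3}] only 3 remains possible at r5c2. So r5c2=3.
Step 39. [r4c2∈{8}] r4c2 is down to just 8 ⇒ r4c2=8.
Step 40. [r9c8∈{5}] r9c8's peers cover all but 5, so r9c8=5.
Step 41. [r1c6∈{9}] only 9 remains possible at r1c6. So r1c6=9.
Step 42. [r7c6∈{6}] only 6 remains possible at r7c6 ⇒ r7c6=6.
Step 43. [r1c5∈{3}] r1c5 has the single candidate 3, so r1c5=3.
Step 44. [r4c8∈{9}] only 9 remains possible at r4c8. So r4c8=9.
Step 45. [r5c1∈{6}] r5c1's peers cover all but 6, so r5c1=6.
Step 46. [r8c8∈{7}] r8c8 has the single candidate 7. So r8c8=7.

Answer: 8 6 1 2 3 9 7 4 5 / 3 4 5 8 6 7 9 2 1 / 7 2 9 4 5 1 6 3 8 / 1 8 2 6 7 5 3 9 4 / 6 3 7 9 8 4 5 1 2 / 5 9 4 3 1 2 8 6 7 / 2 5 3 7 4 6 1 8 9 / 4 1 6 5 9 8 2 7 3 / 9 7 8 1 2 3 4 5 6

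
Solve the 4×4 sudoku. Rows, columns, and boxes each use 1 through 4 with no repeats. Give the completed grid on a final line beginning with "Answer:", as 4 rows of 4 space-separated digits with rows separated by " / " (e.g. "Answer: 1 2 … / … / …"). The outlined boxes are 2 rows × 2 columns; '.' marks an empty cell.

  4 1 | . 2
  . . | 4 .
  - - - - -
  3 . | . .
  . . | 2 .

Step 1. [r4c4∈{1,3,4}] 3 has one home in row 4: r4c4. So r4c4=3.
Step 2. [r3c4∈{1,4}] r3c4 is the only open cell in col 4 admitting 4 ⇒ r3c4=4.
Step 3. [r3c2∈{2}] only 2 remains possible at r3c2. So r3c2=2.
Step 4. [r2c2∈{3}] r2c2's peers cover all but 3. So r2c2=3.
Step 5. [r2c4∈{1}] r2c4 is down to just 1. So r2c4=1.
Step 6. [r4c1∈{1}] r4c1's peers cover all but 1 ⇒ r4c1=1.
Step 7. [r4c2∈{4}] r4c2 has the single candidate 4. So r4c2=4.
Step 8. [r1c3∈{3}] only 3 remains possible at r1c3, so r1c3=3.
Step 9. [r2c1∈{2}] only 2 remains possible at r2c1 ⇒ r2c1=2.
Step 10. [r3c3∈{1}] r3c3 has the single candidate 1. So r3c3=1.

Answer: 4 1 3 2 / 2 3 4 1 / 3 2 1 4 / 1 4 2 3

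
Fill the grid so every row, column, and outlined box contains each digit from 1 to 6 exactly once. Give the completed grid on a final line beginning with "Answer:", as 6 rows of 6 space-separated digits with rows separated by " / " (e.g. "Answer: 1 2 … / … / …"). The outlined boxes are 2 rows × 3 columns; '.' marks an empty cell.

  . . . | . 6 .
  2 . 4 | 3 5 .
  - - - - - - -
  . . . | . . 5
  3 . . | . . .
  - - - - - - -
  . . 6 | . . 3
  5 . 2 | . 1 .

Step 1. [r1c1∈{1}] r1c1 is down to just 1 ⇒ r1c1=1.
Step 2. [r5c1∈{4}] r5c1's peers cover all but 4, so r5c1=4.
Step 3. [r3c3∈{1}] r3c3 is down to just 1 ⇒ r3c3=1.
Step 4. [r4c4∈{1,2,4,6}] in col 4, 1 fits only at r4c4. So r4c4=1.
Step 5. [r5c5∈{2}] only 2 remains possible at r5c5. So r5c5=2.
Step 6. [r4c5∈{4}] only 4 remains possible at r4c5. So r4c5=4.
Step 7. [r3c1∈{6}] r3c1 is down to just 6, so r3c1=6.
Step 8. [r3c4∈{2}] r3c4's peers cover all but 2, so r3c4=2.
Step 9. [r1c3∈{3,5}] r1c3 is the only open cell in col 3 admitting 3, so r1c3=3.
Step 10. [r6c4∈{4,6}] in col 4, 6 fits only at r6c4. So r6c4=6.
Step 11. [r6c6∈{4}] r6c6's peers cover all but 4 ⇒ r6c6=4.
Step 12. [r4c3∈{5}] only 5 remains possible at r4c3 ⇒ r4c3=5.
Step 13. [r1c4∈{4}] only 4 remains possible at r1c4 ⇒ r1c4=4.
Step 14. [r3c5∈{3}] r3c5's peers cover all but 3 ⇒ r3c5=3.
Step 15. [r6c2∈{3}] r6c2 has the single candidate 3. So r6c2=3.
Step 16. [r1c6∈{2}] only 2 remains possible at r1c6, so r1c6=2.
Step 17. [r2c2∈{6}] only 6 remains possible at r2c2, so r2c2=6.
Step 18. [r3c2∈{4}] r3c2's peers cover all but 4. So r3c2=4.
Step 19. [r2c6∈{1}] r2c6 is down to just 1 ⇒ r2c6=1.
Step 20. [r5c2∈{1}] nothing but 1 survives at r5c2, so r5c2=1.
Step 21. [r4c6∈{6}] nothing but 6 survives at r4c6. So r4c6=6.
Step 22. [r4c2∈{2}] r4c2 is down to just 2. So r4c2=2.
Step 23. [r1c2∈{5}] r1c2 has the single candidate 5. So r1c2=5.
Step 24. [r5c4∈{5}] r5c4's peers cover all but 5. So r5c4=5.

Answer: 1 5 3 4 6 2 / 2 6 4 3 5 1 / 6 4 1 2 3 5 / 3 2 5 1 4 6 / 4 1 6 5 2 3 / 5 3 2 6 1 4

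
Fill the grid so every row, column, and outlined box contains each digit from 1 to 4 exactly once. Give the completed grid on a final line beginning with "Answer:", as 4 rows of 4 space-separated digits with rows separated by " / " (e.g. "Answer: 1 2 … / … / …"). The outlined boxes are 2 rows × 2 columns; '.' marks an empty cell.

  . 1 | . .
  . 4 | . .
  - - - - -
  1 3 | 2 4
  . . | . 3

Step 1. [r2c4∈{1,2}] 1 has one home in col 4: r2c4. So r2c4=1.
Step 2. [r2c1∈{2,3}] row 2 places 2 nowhere but r2c1, so r2c1=2.
Step 3. [r2c3∈{3}] r2c3 has the single candidate 3 ⇒ r2c3=3.
Step 4. [r4c2∈{2}] nothing but 2 survives at r4c2. So r4c2=2.
Step 5. [r4c3∈{1}] only 1 remains possible at r4c3. So r4c3=1.
Step 6. [r1c4∈{2}] only 2 remains possible at r1c4. So r1c4=2.
Step 7. [r1c3∈{4}] r1c3 has the single candidate 4 ⇒ r1c3=4.
Step 8. [r1c1∈{3}] r1c1 has the single candidate 3, so r1c1=3.
Step 9. [r4c1∈{4}] r4c1 has the single candidate 4, so r4c1=4.

Answer: 3 1 4 2 / 2 4 3 1 / 1 3 2 4 / 4 2 1 3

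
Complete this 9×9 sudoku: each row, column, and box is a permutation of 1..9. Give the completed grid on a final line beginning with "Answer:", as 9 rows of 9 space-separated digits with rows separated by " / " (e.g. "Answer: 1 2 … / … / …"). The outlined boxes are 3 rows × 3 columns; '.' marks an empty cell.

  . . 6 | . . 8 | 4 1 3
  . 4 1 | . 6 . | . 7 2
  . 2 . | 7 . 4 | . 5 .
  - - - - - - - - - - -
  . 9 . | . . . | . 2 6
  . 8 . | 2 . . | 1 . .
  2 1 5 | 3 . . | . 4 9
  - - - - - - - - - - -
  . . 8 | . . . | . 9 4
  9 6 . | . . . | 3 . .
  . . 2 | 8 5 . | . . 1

Step 1. [r7c1∈{1,3,5,7}] r7c1 is the only open cell in col 1 admitting 1 ⇒ r7c1=1.
Step 2. [r9c1∈{3,4,7}] across row 9, 4 lands solely at r9c1, so r9c1=4.
Step 3. [r8c3∈{7}] r8c3 is down to just 7 ⇒ r8c3=7.
Step 4. [r5c9∈{5,7}] across col 9, 7 lands solely at r5c9 ⇒ r5c9=7.
Step 5. [r5c6∈{5,6,9}] row 5 places 5 nowhere but r5c6. So r5c6=5.
Step 6. [r7c7∈{2,5,6,7}] in col 7, 2 fits only at r7c7 ⇒ r7c7=2.
Step 7. [r9c6∈{3,6,7,9}] row 9 places 9 nowhere but r9c6 ⇒ r9c6=9.
Step 8. [r3c9∈{8}] r3c9 is down to just 8. So r3c9=8.
Step 9. [r3c1∈{3}] nothing but 3 survives at r3c1. So r3c1=3.
Step 10. [r4c1∈{7}] nothing but 7 survives at r4c1 ⇒ r4c1=7.
Step 11. [r4c6∈{1}] only 1 remains possible at r4c6. So r4c6=1.
Step 12. [r4c4∈{4}] r4c4's peers cover all but 4, so r4c4=4.
Step 13. [r7c5∈{3,7}] across col 5, 3 lands solely at r7c5, so r7c5=3.
Step 14. [r1c1∈{5}] nothing but 5 survives at r1c1 ⇒ r1c1=5.
Step 15. [r1c4∈{9}] nothing but 9 survives at r1c4. So r1c4=9.
Step 16. [r7c6∈{6,7}] across row 7, 7 lands solely at r7c6. So r7c6=7.
Step 17. [r6c7∈{8}] nothing but 8 survives at r6c7, so r6c7=8.
Step 18. [r3c7∈{6,9}] in row 3, 6 fits only at r3c7. So r3c7=6.
Step 19. [r8c5∈{1,2,4}] r8c5 is the only open cell in row 8 admitting 4 ⇒ r8c5=4.
Step 20. [r5c8∈{3}] only 3 remains possible at r5c8. So r5c8=3.
Step 21. [r2c7∈{9}] r2c7 has the single candidate 9 ⇒ r2c7=9.
Step 22. [r9c2∈{3}] only 3 remains possible at r9c2, so r9c2=3.
Step 23. [r1c5∈{2}] r1c5 is down to just 2. So r1c5=2.
Step 24. [r9c8∈{6}] r9c8's peers cover all but 6. So r9c8=6.
Step 25. [r4c3∈{3}] only 3 remains possible at r4c3 ⇒ r4c3=3.
Step 26. [r4c5∈{8}] r4c5's peers cover all but 8. So r4c5=8.
Step 27. [r8c6∈{2}] r8c6's peers cover all but 2. So r8c6=2.
Step 28. [r7c4∈{6}] only 6 remains possible at r7c4, so r7c4=6.
Step 29. [r6c6∈{6}] r6c6 is down to just 6, so r6c6=6.
Step 30. [r2c1∈{8}] r2c1 has the single candidate 8. So r2c1=8.
Step 31. [r5c5∈{9}] only 9 remains possible at r5c5. So r5c5=9.
Step 32. [r8c8∈{8}] r8c8 is down to just 8 ⇒ r8c8=8.
Step 33. [r3c5∈{1}] r3c5's peers cover all but 1 ⇒ r3c5=1.
Step 34. [r3c3∈{9}] r3c3 has the single candidate 9. So r3c3=9.
Step 35. [r1c2∈{7}] r1c2 is down to just 7. So r1c2=7.
Step 36. [r5c1∈{6}] r5c1 is down to just 6, so r5c1=6.
Step 37. [r6c5∈{7}] nothing but 7 survives at r6c5. So r6c5=7.
Step 38. [r8c4∈{1}] r8c4 is down to just 1. So r8c4=1.
Step 39. [r4c7∈{5}] r4c7 has the single candidate 5, so r4c7=5.
Step 40. [r2c6∈{3}] r2c6's peers cover all but 3. So r2c6=3.
Step 41. [r8c9∈{5}] r8c9's peers cover all but 5, so r8c9=5.
Step 42. [r5c3∈{4}] r5c3's peers cover all but 4, so r5c3=4.
Step 43. [r9c7∈{7}] only 7 remains possible at r9c7. So r9c7=7.
Step 44. [r7c2∈{5}] nothing but 5 survives at r7c2, so r7c2=5.
Step 45. [r2c4∈{5}] r2c4 is down to just 5 ⇒ r2c4=5.

Answer: 5 7 6 9 2 8 4 1 3 / 8 4 1 5 6 3 9 7 2 / 3 2 9 7 1 4 6 5 8 / 7 9 3 4 8 1 5 2 6 / 6 8 4 2 9 5 1 3 7 / 2 1 5 3 7 6 8 4 9 / 1 5 8 6 3 7 2 9 4 / 9 6 7 1 4 2 3 8 5 / 4 3 2 8 5 9 7 6 1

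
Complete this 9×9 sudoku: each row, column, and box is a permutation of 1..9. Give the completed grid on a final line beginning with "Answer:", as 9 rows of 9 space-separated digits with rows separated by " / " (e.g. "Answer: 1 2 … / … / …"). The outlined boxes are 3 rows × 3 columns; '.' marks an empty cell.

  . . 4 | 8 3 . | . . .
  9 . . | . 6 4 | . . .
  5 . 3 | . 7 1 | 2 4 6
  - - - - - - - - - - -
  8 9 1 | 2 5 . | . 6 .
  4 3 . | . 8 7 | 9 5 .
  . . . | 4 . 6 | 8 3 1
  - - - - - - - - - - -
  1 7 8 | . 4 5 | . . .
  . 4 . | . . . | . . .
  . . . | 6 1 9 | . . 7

Step 1. [r8c5∈{2}] r8c5 has the single candidate 2 ⇒ r8c5=2.
Step 2. [r9c8∈{2,8}] across row 9, 8 lands solely at r9c8, so r9c8=8.
Step 3. [r7c4∈{3}] only 3 remains possible at r7c4, so r7c4=3.
Step 4. [r8c3∈{5,6,9}] across col 3, 9 lands solely at r8c3 ⇒ r8c3=9.
Step 5. [r4c7∈{4,7}] in row 4, 7 fits only at r4c7, so r4c7=7.
Step 6. [r2c9∈{3,5,8}] across col 9, 8 lands solely at r2c9 ⇒ r2c9=8.
Step 7. [r2c7∈{1,3,5}] row 2 places 3 nowhere but r2c7 ⇒ r2c7=3.
Step 8. [r8c1∈{3,6}] across box 7, 6 lands solely at r8c1, so r8c1=6.
Step 9. [r8c8∈{1}] nothing but 1 survives at r8c8, so r8c8=1.
Step 10. [r8c7∈{5}] r8c7's peers cover all but 5, so r8c7=5.
Step 11. [r5c9∈{2}] r5c9 is down to just 2 ⇒ r5c9=2.
Step 12. [r7c9∈{9}] only 9 remains possible at r7c9. So r7c9=9.
Step 13. [r1c6∈{2}] r1c6's peers cover all but 2 ⇒ r1c6=2.
Step 14. [r1c1∈{7}] only 7 remains possible at r1c1. So r1c1=7.
Step 15. [r6c1∈{2}] only 2 remains possible at r6c1. So r6c1=2.
Step 16. [r6c2∈{5}] r6c2 is down to just 5, so r6c2=5.
Step 17. [r2c3∈{2}] r2c3 has the single candidate 2, so r2c3=2.
Step 18. [r2c2∈{1}] r2c2's peers cover all but 1 ⇒ r2c2=1.
Step 19. [r7c8∈{2}] nothing but 2 survives at r7c8 ⇒ r7c8=2.
Step 20. [r3c4∈{9}] r3c4 is down to just 9 ⇒ r3c4=9.
Step 21. [r8c4∈{7}] r8c4 has the single candidate 7. So r8c4=7.
Step 22. [r5c4∈{1}] r5c4 has the single candidate 1. So r5c4=1.
Step 23. [r2c4∈{5}] only 5 remains possible at r2c4, so r2c4=5.
Step 24. [r1c2∈{6}] nothing but 6 survives at r1c2 ⇒ r1c2=6.
Step 25. [r3c2∈{8}] only 8 remains possible at r3c2. So r3c2=8.
Step 26. [r9c2∈{2}] only 2 remains possible at r9c2. So r9c2=2.
Step 27. [r8c9∈{3}] only 3 remains possible at r8c9 ⇒ r8c9=3.
Step 28. [r2c8∈{7}] r2c8's peers cover all but 7 ⇒ r2c8=7.
Step 29. [r9c1∈{3}] r9c1 is down to just 3. So r9c1=3.
Step 30. [r4c6∈{3}] nothing but 3 survives at r4c6 ⇒ r4c6=3.
Step 31. [r6c3∈{7}] nothing but 7 survives at r6c3, so r6c3=7.
Step 32. [r9c7∈{4}] only 4 remains possible at r9c7. So r9c7=4.
Step 33. [r1c7∈{1}] r1c7 is down to just 1. So r1c7=1.
Step 34. [r5c3∈{6}] r5c3's peers cover all but 6, so r5c3=6.
Step 35. [r6c5∈{9}] r6c5's peers cover all but 9. So r6c5=9.
Step 36. [r1c9∈{5}] r1c9's peers cover all but 5. So r1c9=5.
Step 37. [r8c6∈{8}] only 8 remains possible at r8c6, so r8c6=8.
Step 38. [r1c8∈{9}] r1c8 is down to just 9. So r1c8=9.
Step 39. [r9c3∈{5}] r9c3's peers cover all but 5 ⇒ r9c3=5.
Step 40. [r7c7∈{6}] r7c7's peers cover all but 6, so r7c7=6.
Step 41. [r4c9∈{4}] nothing but 4 survives at r4c9 ⇒ r4c9=4.

Answer: 7 6 4 8 3 2 1 9 5 / 9 1 2 5 6 4 3 7 8 / 5 8 3 9 7 1 2 4 6 / 8 9 1 2 5 3 7 6 4 / 4 3 6 1 8 7 9 5 2 / 2 5 7 4 9 6 8 3 1 / 1 7 8 3 4 5 6 2 9 / 6 4 9 7 2 8 5 1 3 / 3 2 5 6 1 9 4 8 7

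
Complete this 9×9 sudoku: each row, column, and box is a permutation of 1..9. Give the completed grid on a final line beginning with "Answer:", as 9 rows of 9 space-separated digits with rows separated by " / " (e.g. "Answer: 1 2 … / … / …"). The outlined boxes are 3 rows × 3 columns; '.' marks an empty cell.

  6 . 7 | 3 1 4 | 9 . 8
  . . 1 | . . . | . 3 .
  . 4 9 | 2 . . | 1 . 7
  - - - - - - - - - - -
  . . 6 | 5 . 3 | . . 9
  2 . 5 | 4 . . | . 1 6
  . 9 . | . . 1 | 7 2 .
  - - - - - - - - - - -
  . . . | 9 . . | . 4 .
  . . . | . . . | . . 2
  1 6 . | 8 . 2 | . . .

Step 1. [r1c8∈{5}] r1c8's peers cover all but 5. So r1c8=5.
Step 2. [r4c8∈{8}] only 8 remains possible at r4c8 ⇒ r4c8=8.
Step 3. [r8c1∈{3,4,5,7,8,9}] r8c1 is the only open cell in col 1 admitting 9. So r8c1=9.
Step 4. [r5c7∈{3}] r5c7 is down to just 3 ⇒ r5c7=3.
Step 5. [r9c7∈{5}] r9c7 has the single candidate 5. So r9c7=5.
Step 6. [r3c8∈{6}] r3c8 has the single candidate 6, so r3c8=6.
Step 7. [r8c8∈{7}] only 7 remains possible at r8c8 ⇒ r8c8=7.
Step 8. [r9c5∈{3,4,7}] 7 has one home in row 9: r9c5, so r9c5=7.
Step 9. [r3c1∈{3,5,8}] 3 has one home in row 3: r3c1 ⇒ r3c1=3.
Step 10. [r6c3∈{3,4,8}] in row 6, 3 fits only at r6c3 ⇒ r6c3=3.
Step 11. [r5c6∈{7,8,9}] across box 5, 7 lands solely at r5c6, so r5c6=7.
Step 12. [r5c2∈{8}] only 8 remains possible at r5c2, so r5c2=8.
Step 13. [r8c5∈{3,4,5,6}] r8c5 is the only open cell in col 5 admitting 4. So r8c5=4.
Step 14. [r7c5∈{3,5,6}] col 5 places 3 nowhere but r7c5. So r7c5=3.
Step 15. [r2c1∈{5,8}] in box 1, 8 fits only at r2c1 ⇒ r2c1=8.
Step 16. [r2c2∈{2,5}] in box 1, 5 fits only at r2c2 ⇒ r2c2=5.
Step 17. [r4c7∈{4}] r4c7 is down to just 4. So r4c7=4.
Step 18. [r6c4∈{6}] r6c4 has the single candidate 6, so r6c4=6.
Step 19. [r8c6∈{5,6}] across row 8, 5 lands solely at r8c6 ⇒ r8c6=5.
Step 20. [r2c6∈{6,9}] in col 6, 9 fits only at r2c6 ⇒ r2c6=9.
Step 21. [r7c3∈{2,8}] col 3 places 2 nowhere but r7c3. So r7c3=2.
Step 22. [r4c1∈{7}] nothing but 7 survives at r4c1, so r4c1=7.
Step 23. [r8c7∈{6,8}] across row 8, 6 lands solely at r8c7, so r8c7=6.
Step 24. [r6c5∈{8}] r6c5's peers cover all but 8 ⇒ r6c5=8.
Step 25. [r3c6∈{8}] r3c6's peers cover all but 8. So r3c6=8.
Step 26. [r9c8∈{9}] r9c8's peers cover all but 9. So r9c8=9.
Step 27. [r7c1∈{5}] r7c1 has the single candidate 5. So r7c1=5.
Step 28. [r3c5∈{5}] nothing but 5 survives at r3c5. So r3c5=5.
Step 29. [r8c3∈{8}] only 8 remains possible at r8c3, so r8c3=8.
Step 30. [r7c2∈{7}] r7c2's peers cover all but 7, so r7c2=7.
Step 31. [r1c2∈{2}] r1c2's peers cover all but 2. So r1c2=2.
Step 32. [r5c5∈{9}] r5c5 has the single candidate 9, so r5c5=9.
Step 33. [r7c7∈{8}] nothing but 8 survives at r7c7 ⇒ r7c7=8.
Step 34. [r6c9∈{5}] r6c9 is down to just 5 ⇒ r6c9=5.
Step 35. [r9c9∈{3}] only 3 remains possible at r9c9. So r9c9=3.
Step 36. [r2c5∈{6}] only 6 remains possible at r2c5. So r2c5=6.
Step 37. [r7c9∈{1}] only 1 remains possible at r7c9, so r7c9=1.
Step 38. [r8c4∈{1}] nothing but 1 survives at r8c4, so r8c4=1.
Step 39. [r6c1∈{4}] r6c1's peers cover all but 4, so r6c1=4.
Step 40. [r9c3∈{4}] only 4 remains possible at r9c3. So r9c3=4.
Step 41. [r7c6∈{6}] nothing but 6 survives at r7c6. So r7c6=6.
Step 42. [r4c2∈{1}] r4c2's peers cover all but 1, so r4c2=1.
Step 43. [r2c9∈{4}] r2c9 has the single candidate 4. So r2c9=4.
Step 44. [r2c7∈{2}] r2c7 is down to just 2 ⇒ r2c7=2.
Step 45. [r2c4∈{7}] r2c4 is down to just 7, so r2c4=7.
Step 46. [r8c2∈{3}] r8c2 has the single candidate 3, so r8c2=3.
Step 47. [r4c5∈{2}] r4c5 has the single candidate 2 ⇒ r4c5=2.

Answer: 6 2 7 3 1 4 9 5 8 / 8 5 1 7 6 9 2 3 4 / 3 4 9 2 5 8 1 6 7 / 7 1 6 5 2 3 4 8 9 / 2 8 5 4 9 7 3 1 6 / 4 9 3 6 8 1 7 2 5 / 5 7 2 9 3 6 8 4 1 / 9 3 8 1 4 5 6 7 2 / 1 6 4 8 7 2 5 9 3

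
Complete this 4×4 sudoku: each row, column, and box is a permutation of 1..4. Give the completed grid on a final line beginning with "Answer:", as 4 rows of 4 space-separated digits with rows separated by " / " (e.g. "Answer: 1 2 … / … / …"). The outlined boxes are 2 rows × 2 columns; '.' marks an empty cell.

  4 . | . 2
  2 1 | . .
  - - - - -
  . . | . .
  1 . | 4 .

Step 1. [r3c1∈{3}] r3c1 has the single candidate 3 ⇒ r3c1=3.
Step 2. [r3c3∈{1,2}] r3c3 is the only open cell in col 3 admitting 2. So r3c3=2.
Step 3. [r2c3∈{3}] nothing but 3 survives at r2c3. So r2c3=3.
Step 4. [r1c2∈{3}] nothing but 3 survives at r1c2 ⇒ r1c2=3.
Step 5. [r1c3∈{1}] r1c3 is down to just 1. So r1c3=1.
Step 6. [r4c2∈{2}] only 2 remains possible at r4c2 ⇒ r4c2=2.
Step 7. [r4c4∈{3}] r4c4's peers cover all but 3 ⇒ r4c4=3.
Step 8. [r3c2∈{4}] r3c2 is down to just 4, so r3c2=4.
Step 9. [r2c4∈{4}] r2c4's peers cover all but 4, so r2c4=4.
Step 10. [r3c4∈{1}] nothing but 1 survives at r3c4. So r3c4=1.

Answer: 4 3 1 2 / 2 1 3 4 / 3 4 2 1 / 1 2 4 3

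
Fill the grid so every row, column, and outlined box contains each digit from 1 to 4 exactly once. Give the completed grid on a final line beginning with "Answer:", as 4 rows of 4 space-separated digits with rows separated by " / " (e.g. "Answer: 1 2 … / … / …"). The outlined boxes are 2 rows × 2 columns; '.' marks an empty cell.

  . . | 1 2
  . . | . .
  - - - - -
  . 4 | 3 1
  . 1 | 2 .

Step 1. [r1c2∈{3}] only 3 remains possible at r1c2 ⇒ r1c2=3.
Step 2. [r2c3∈{4}] r2c3 is down to just 4, so r2c3=4.
Step 3. [r2c2∈{2}] nothing but 2 survives at r2c2, so r2c2=2.
Step 4. [r4c1∈{3}] r4c1 has the single candidate 3. So r4c1=3.
Step 5. [r2c4∈{3}] nothing but 3 survives at r2c4 ⇒ r2c4=3.
Step 6. [r3c1∈{2}] nothing but 2 survives at r3c1, so r3c1=2.
Step 7. [r1c1∈{4}] only 4 remains possible at r1c1, so r1c1=4.
Step 8. [r2c1∈{1}] r2c1's peers cover all but 1. So r2c1=1.
Step 9. [r4c4∈{4}] r4c4 is down to just 4, so r4c4=4.

Answer: 4 3 1 2 / 1 2 4 3 / 2 4 3 1 / 3 1 2 4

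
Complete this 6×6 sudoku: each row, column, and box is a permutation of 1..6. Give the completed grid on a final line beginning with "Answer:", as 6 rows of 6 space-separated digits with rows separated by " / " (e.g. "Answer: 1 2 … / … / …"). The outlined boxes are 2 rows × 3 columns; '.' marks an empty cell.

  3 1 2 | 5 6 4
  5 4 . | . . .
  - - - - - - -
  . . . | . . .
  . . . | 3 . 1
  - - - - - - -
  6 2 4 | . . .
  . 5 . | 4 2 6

Step 1. [r3c4∈{2,6}] 6 has one home in col 4: r3c4, so r3c4=6.
Step 2. [r3c6∈{2,5}] 2 has one home in box 4: r3c6, so r3c6=2.
Step 3. [r6c1∈{1}] r6c1's peers cover all but 1, so r6c1=1.
Step 4. [r5c4∈{1}] r5c4 has the single candidate 1 ⇒ r5c4=1.
Step 5. [r5c6∈{3,5}] in col 6, 5 fits only at r5c6, so r5c6=5.
Step 6. [r3c1∈{4}] r3c1's peers cover all but 4, so r3c1=4.
Step 7. [r3c3∈{1,3,5}] row 3 places 1 nowhere but r3c3 ⇒ r3c3=1.
Step 8. [r4c3∈{5,6}] 5 has one home in col 3: r4c3. So r4c3=5.
Step 9. [r2c5∈{1,3}] in row 2, 1 fits only at r2c5, so r2c5=1.
Step 10. [r5c5∈{3}] only 3 remains possible at r5c5 ⇒ r5c5=3.
Step 11. [r3c2∈{3}] r3c2 is down to just 3 ⇒ r3c2=3.
Step 12. [r3c5∈{5}] nothing but 5 survives at r3c5, so r3c5=5.
Step 13. [r2c6∈{3}] only 3 remains possible at r2c6 ⇒ r2c6=3.
Step 14. [r4c5∈{4}] r4c5 has the single candidate 4. So r4c5=4.
Step 15. [r2c4∈{2}] r2c4's peers cover all but 2. So r2c4=2.
Step 16. [r4c1∈{2}] nothing but 2 survives at r4c1 ⇒ r4c1=2.
Step 17. [r4c2∈{6}] nothing but 6 survives at r4c2. So r4c2=6.
Step 18. [r2c3∈{6}] r2c3 has the single candidate 6. So r2c3=6.
Step 19. [r6c3∈{3}] r6c3 is down to just 3, so r6c3=3.

Answer: 3 1 2 5 6 4 / 5 4 6 2 1 3 / 4 3 1 6 5 2 / 2 6 5 3 4 1 / 6 2 4 1 3 5 / 1 5 3 4 2 6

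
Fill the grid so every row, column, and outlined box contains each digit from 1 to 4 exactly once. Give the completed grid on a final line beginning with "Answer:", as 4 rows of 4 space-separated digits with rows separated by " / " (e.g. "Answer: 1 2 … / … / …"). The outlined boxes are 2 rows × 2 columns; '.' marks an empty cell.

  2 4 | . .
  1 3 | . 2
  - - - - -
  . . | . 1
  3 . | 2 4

Step 1. [r3c3∈{3}] r3c3 has the single candidate 3 ⇒ r3c3=3.
Step 2. [r3c2∈{2}] r3c2's peers cover all but 2, so r3c2=2.
Step 3. [r1c3∈{1}] r1c3 has the single candidate 1, so r1c3=1.
Step 4. [r3c1∈{4}] r3c1 has the single candidate 4 ⇒ r3c1=4.
Step 5. [r2c3∈{4}] r2c3 has the single candidate 4. So r2c3=4.
Step 6. [r4c2∈{1}] only 1 remains possible at r4c2. So r4c2=1.
Step 7. [r1c4∈{3}] r1c4's peers cover all but 3. So r1c4=3.

Answer: 2 4 1 3 / 1 3 4 2 / 4 2 3 1 / 3 1 2 4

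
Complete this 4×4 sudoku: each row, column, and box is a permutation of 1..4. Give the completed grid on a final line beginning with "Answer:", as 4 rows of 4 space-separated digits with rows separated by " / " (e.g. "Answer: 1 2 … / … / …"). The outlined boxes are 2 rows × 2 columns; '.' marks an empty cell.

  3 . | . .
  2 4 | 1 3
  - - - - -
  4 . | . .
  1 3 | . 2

Step 1. [r1c3∈{2,4}] row 1 places 2 nowhere but r1c3. So r1c3=2.
Step 2. [r1c4∈{4}] nothing but 4 survives at r1c4, so r1c4=4.
Step 3. [r4c3∈{4}] r4c3 is down to just 4, so r4c3=4.
Step 4. [r3c3∈{3}] r3c3 has the single candidate 3. So r3c3=3.
Step 5. [r3c4∈{1}] r3c4 has the single candidate 1. So r3c4=1.
Step 6. [r3c2∈{2}] r3c2 has the single candidate 2, so r3c2=2.
Step 7. [r1c2∈{1}] nothing but 1 survives at r1c2 ⇒ r1c2=1.

Answer: 3 1 2 4 / 2 4 1 3 / 4 2 3 1 / 1 3 4 2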